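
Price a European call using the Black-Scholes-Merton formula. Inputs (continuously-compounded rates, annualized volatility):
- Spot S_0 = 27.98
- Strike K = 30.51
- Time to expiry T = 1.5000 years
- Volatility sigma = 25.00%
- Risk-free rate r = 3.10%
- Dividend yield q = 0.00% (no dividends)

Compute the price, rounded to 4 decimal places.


Answer: Price = 2.9316

Derivation:
d1 = (ln(S/K) + (r - q + 0.5*sigma^2) * T) / (sigma * sqrt(T)) = 0.02224290
d2 = d1 - sigma * sqrt(T) = -0.28394331
exp(-rT) = 0.95456456; exp(-qT) = 1.00000000
C = S_0 * exp(-qT) * N(d1) - K * exp(-rT) * N(d2)
N(d1) = 0.50887290; N(d2) = 0.38822691
C = 27.9800 * 1.00000000 * 0.50887290 - 30.5100 * 0.95456456 * 0.38822691 = 2.9316


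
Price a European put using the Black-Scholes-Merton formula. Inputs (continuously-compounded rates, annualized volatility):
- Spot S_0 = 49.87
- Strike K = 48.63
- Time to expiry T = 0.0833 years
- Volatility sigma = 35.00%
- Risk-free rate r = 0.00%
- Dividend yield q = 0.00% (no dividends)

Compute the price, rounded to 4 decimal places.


d1 = (ln(S/K) + (r - q + 0.5*sigma^2) * T) / (sigma * sqrt(T)) = 0.29976532
d2 = d1 - sigma * sqrt(T) = 0.19874923
exp(-rT) = 1.00000000; exp(-qT) = 1.00000000
P = K * exp(-rT) * N(-d2) - S_0 * exp(-qT) * N(-d1)
N(-d1) = 0.38217808; N(-d2) = 0.42122945
P = 48.6300 * 1.00000000 * 0.42122945 - 49.8700 * 1.00000000 * 0.38217808 = 1.4252

Answer: Price = 1.4252


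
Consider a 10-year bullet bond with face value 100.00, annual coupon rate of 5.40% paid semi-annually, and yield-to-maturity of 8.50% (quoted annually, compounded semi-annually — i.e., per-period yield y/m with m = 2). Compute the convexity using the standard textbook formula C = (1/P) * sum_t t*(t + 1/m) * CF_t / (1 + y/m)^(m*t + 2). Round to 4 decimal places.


Answer: Convexity = 65.8968

Derivation:
Coupon per period c = face * coupon_rate / m = 2.700000
Periods per year m = 2; per-period yield y/m = 0.042500
Number of cashflows N = 20
Cashflows (t years, CF_t, discount factor 1/(1+y/m)^(m*t), PV):
  t = 0.5000: CF_t = 2.700000, DF = 0.959233, PV = 2.589928
  t = 1.0000: CF_t = 2.700000, DF = 0.920127, PV = 2.484343
  t = 1.5000: CF_t = 2.700000, DF = 0.882616, PV = 2.383063
  t = 2.0000: CF_t = 2.700000, DF = 0.846634, PV = 2.285912
  t = 2.5000: CF_t = 2.700000, DF = 0.812119, PV = 2.192721
  t = 3.0000: CF_t = 2.700000, DF = 0.779011, PV = 2.103330
  t = 3.5000: CF_t = 2.700000, DF = 0.747253, PV = 2.017583
  t = 4.0000: CF_t = 2.700000, DF = 0.716789, PV = 1.935331
  t = 4.5000: CF_t = 2.700000, DF = 0.687568, PV = 1.856433
  t = 5.0000: CF_t = 2.700000, DF = 0.659537, PV = 1.780751
  t = 5.5000: CF_t = 2.700000, DF = 0.632650, PV = 1.708154
  t = 6.0000: CF_t = 2.700000, DF = 0.606858, PV = 1.638517
  t = 6.5000: CF_t = 2.700000, DF = 0.582118, PV = 1.571719
  t = 7.0000: CF_t = 2.700000, DF = 0.558387, PV = 1.507644
  t = 7.5000: CF_t = 2.700000, DF = 0.535623, PV = 1.446182
  t = 8.0000: CF_t = 2.700000, DF = 0.513787, PV = 1.387224
  t = 8.5000: CF_t = 2.700000, DF = 0.492841, PV = 1.330671
  t = 9.0000: CF_t = 2.700000, DF = 0.472749, PV = 1.276423
  t = 9.5000: CF_t = 2.700000, DF = 0.453477, PV = 1.224387
  t = 10.0000: CF_t = 102.700000, DF = 0.434989, PV = 44.673417
Price P = sum_t PV_t = 79.393733
Convexity numerator sum_t t*(t + 1/m) * CF_t / (1+y/m)^(m*t + 2):
  t = 0.5000: term = 1.191532
  t = 1.0000: term = 3.428868
  t = 1.5000: term = 6.578164
  t = 2.0000: term = 10.516649
  t = 2.5000: term = 15.131869
  t = 3.0000: term = 20.320976
  t = 3.5000: term = 25.990057
  t = 4.0000: term = 32.053513
  t = 4.5000: term = 38.433469
  t = 5.0000: term = 45.059223
  t = 5.5000: term = 51.866731
  t = 6.0000: term = 58.798125
  t = 6.5000: term = 65.801259
  t = 7.0000: term = 72.829285
  t = 7.5000: term = 79.840258
  t = 8.0000: term = 86.796763
  t = 8.5000: term = 93.665572
  t = 9.0000: term = 100.417315
  t = 9.5000: term = 107.026182
  t = 10.0000: term = 4316.048760
Convexity = (1/P) * sum = 5231.794571 / 79.393733 = 65.896820


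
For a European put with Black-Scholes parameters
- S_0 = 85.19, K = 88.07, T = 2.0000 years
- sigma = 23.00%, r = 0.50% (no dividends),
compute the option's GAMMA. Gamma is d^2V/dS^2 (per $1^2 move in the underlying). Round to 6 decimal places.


d1 = 0.0911617534; d2 = -0.2341073660
phi(d1) = 0.3972880217; exp(-qT) = 1.0000000000; exp(-rT) = 0.9900498337
Gamma = exp(-qT) * phi(d1) / (S * sigma * sqrt(T)) = 1.0000000000 * 0.3972880217 / (85.1900 * 0.2300 * 1.4142135624) = 0.014338

Answer: Gamma = 0.014338


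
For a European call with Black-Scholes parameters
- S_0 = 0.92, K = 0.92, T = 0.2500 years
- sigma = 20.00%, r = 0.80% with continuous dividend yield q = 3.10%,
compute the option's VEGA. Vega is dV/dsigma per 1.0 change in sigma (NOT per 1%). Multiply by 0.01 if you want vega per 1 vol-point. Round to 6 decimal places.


d1 = -0.0075000000; d2 = -0.1075000000
phi(d1) = 0.3989310603; exp(-qT) = 0.9922799538; exp(-rT) = 0.9980019987
Vega = S * exp(-qT) * phi(d1) * sqrt(T) = 0.9200 * 0.9922799538 * 0.3989310603 * 0.5000000000 = 0.182092

Answer: Vega = 0.182092


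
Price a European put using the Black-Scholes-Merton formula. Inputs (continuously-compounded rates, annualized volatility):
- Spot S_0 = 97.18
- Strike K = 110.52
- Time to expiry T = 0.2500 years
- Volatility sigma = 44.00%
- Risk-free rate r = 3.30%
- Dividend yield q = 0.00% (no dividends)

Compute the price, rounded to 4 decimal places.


Answer: Price = 16.5882

Derivation:
d1 = (ln(S/K) + (r - q + 0.5*sigma^2) * T) / (sigma * sqrt(T)) = -0.43718896
d2 = d1 - sigma * sqrt(T) = -0.65718896
exp(-rT) = 0.99178394; exp(-qT) = 1.00000000
P = K * exp(-rT) * N(-d2) - S_0 * exp(-qT) * N(-d1)
N(-d1) = 0.66901284; N(-d2) = 0.74447029
P = 110.5200 * 0.99178394 * 0.74447029 - 97.1800 * 1.00000000 * 0.66901284 = 16.5882


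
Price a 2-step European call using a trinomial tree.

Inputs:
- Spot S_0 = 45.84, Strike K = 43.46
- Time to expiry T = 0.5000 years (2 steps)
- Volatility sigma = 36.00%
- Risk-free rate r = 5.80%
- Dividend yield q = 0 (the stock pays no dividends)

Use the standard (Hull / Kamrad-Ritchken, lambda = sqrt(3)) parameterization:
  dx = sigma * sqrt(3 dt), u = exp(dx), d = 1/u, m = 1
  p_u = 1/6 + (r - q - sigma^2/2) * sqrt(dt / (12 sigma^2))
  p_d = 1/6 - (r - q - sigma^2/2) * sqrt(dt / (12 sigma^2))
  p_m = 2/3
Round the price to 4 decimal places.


dt = T/N = 0.250000; dx = sigma*sqrt(3*dt) = 0.311769
u = exp(dx) = 1.365839; d = 1/u = 0.732151
p_u = 0.163940, p_m = 0.666667, p_d = 0.169393
Discount per step: exp(-r*dt) = 0.985605
Stock lattice S(k, j) with j the centered position index:
  k=0: S(0,+0) = 45.8400
  k=1: S(1,-1) = 33.5618; S(1,+0) = 45.8400; S(1,+1) = 62.6101
  k=2: S(2,-2) = 24.5723; S(2,-1) = 33.5618; S(2,+0) = 45.8400; S(2,+1) = 62.6101; S(2,+2) = 85.5153
Terminal payoffs V(N, j) = max(S_T - K, 0):
  V(2,-2) = 0.000000; V(2,-1) = 0.000000; V(2,+0) = 2.380000; V(2,+1) = 19.150076; V(2,+2) = 42.055305
Backward induction: V(k, j) = exp(-r*dt) * [p_u * V(k+1, j+1) + p_m * V(k+1, j) + p_d * V(k+1, j-1)]
  V(1,-1) = exp(-r*dt) * [p_u*2.380000 + p_m*0.000000 + p_d*0.000000] = 0.384561
  V(1,+0) = exp(-r*dt) * [p_u*19.150076 + p_m*2.380000 + p_d*0.000000] = 4.658101
  V(1,+1) = exp(-r*dt) * [p_u*42.055305 + p_m*19.150076 + p_d*2.380000] = 19.775596
  V(0,+0) = exp(-r*dt) * [p_u*19.775596 + p_m*4.658101 + p_d*0.384561] = 6.320248

Answer: Price = V(0,0) = 6.3202


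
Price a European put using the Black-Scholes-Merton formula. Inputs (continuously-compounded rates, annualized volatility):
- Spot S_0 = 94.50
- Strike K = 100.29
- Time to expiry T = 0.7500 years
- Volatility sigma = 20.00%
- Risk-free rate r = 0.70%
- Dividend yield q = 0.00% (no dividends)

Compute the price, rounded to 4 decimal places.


d1 = (ln(S/K) + (r - q + 0.5*sigma^2) * T) / (sigma * sqrt(T)) = -0.22641457
d2 = d1 - sigma * sqrt(T) = -0.39961965
exp(-rT) = 0.99476376; exp(-qT) = 1.00000000
P = K * exp(-rT) * N(-d2) - S_0 * exp(-qT) * N(-d1)
N(-d1) = 0.58956050; N(-d2) = 0.65528166
P = 100.2900 * 0.99476376 * 0.65528166 - 94.5000 * 1.00000000 * 0.58956050 = 9.6606

Answer: Price = 9.6606


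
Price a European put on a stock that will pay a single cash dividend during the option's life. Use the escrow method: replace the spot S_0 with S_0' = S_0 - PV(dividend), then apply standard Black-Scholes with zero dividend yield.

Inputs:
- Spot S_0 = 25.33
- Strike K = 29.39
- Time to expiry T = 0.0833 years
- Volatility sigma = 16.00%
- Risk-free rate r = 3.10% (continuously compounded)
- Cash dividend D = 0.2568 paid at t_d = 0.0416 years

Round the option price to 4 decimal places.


Answer: Price = 4.2408

Derivation:
PV(D) = D * exp(-r * t_d) = 0.2568 * 0.99871123 = 0.25646904
S_0' = S_0 - PV(D) = 25.3300 - 0.25646904 = 25.07353096
d1 = (ln(S_0'/K) + (r + sigma^2/2)*T) / (sigma*sqrt(T)) = -3.36070343
d2 = d1 - sigma*sqrt(T) = -3.40688221
exp(-rT) = 0.99742103
N(-d1) = 0.99961128; N(-d2) = 0.99967145
P = K * exp(-rT) * N(-d2) - S_0' * N(-d1) = 29.3900 * 0.99742103 * 0.99967145 - 25.07353096 * 0.99961128 = 4.2408


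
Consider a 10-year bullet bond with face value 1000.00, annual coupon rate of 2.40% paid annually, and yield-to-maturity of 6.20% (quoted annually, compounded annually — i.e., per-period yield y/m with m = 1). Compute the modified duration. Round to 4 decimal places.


Coupon per period c = face * coupon_rate / m = 24.000000
Periods per year m = 1; per-period yield y/m = 0.062000
Number of cashflows N = 10
Cashflows (t years, CF_t, discount factor 1/(1+y/m)^(m*t), PV):
  t = 1.0000: CF_t = 24.000000, DF = 0.941620, PV = 22.598870
  t = 2.0000: CF_t = 24.000000, DF = 0.886647, PV = 21.279539
  t = 3.0000: CF_t = 24.000000, DF = 0.834885, PV = 20.037230
  t = 4.0000: CF_t = 24.000000, DF = 0.786144, PV = 18.867449
  t = 5.0000: CF_t = 24.000000, DF = 0.740248, PV = 17.765959
  t = 6.0000: CF_t = 24.000000, DF = 0.697032, PV = 16.728775
  t = 7.0000: CF_t = 24.000000, DF = 0.656339, PV = 15.752142
  t = 8.0000: CF_t = 24.000000, DF = 0.618022, PV = 14.832526
  t = 9.0000: CF_t = 24.000000, DF = 0.581942, PV = 13.966597
  t = 10.0000: CF_t = 1024.000000, DF = 0.547968, PV = 561.118760
Price P = sum_t PV_t = 722.947847
First compute Macaulay numerator sum_t t * PV_t:
  t * PV_t at t = 1.0000: 22.598870
  t * PV_t at t = 2.0000: 42.559077
  t * PV_t at t = 3.0000: 60.111691
  t * PV_t at t = 4.0000: 75.469794
  t * PV_t at t = 5.0000: 88.829796
  t * PV_t at t = 6.0000: 100.372650
  t * PV_t at t = 7.0000: 110.264996
  t * PV_t at t = 8.0000: 118.660205
  t * PV_t at t = 9.0000: 125.699370
  t * PV_t at t = 10.0000: 5611.187605
Macaulay duration D = 6355.754054 / 722.947847 = 8.791442
Modified duration = D / (1 + y/m) = 8.791442 / (1 + 0.062000) = 8.278194

Answer: Modified duration = 8.2782


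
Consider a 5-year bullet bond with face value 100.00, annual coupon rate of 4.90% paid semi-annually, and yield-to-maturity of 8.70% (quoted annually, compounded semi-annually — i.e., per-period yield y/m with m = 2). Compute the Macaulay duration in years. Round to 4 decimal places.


Answer: Macaulay duration = 4.4418 years

Derivation:
Coupon per period c = face * coupon_rate / m = 2.450000
Periods per year m = 2; per-period yield y/m = 0.043500
Number of cashflows N = 10
Cashflows (t years, CF_t, discount factor 1/(1+y/m)^(m*t), PV):
  t = 0.5000: CF_t = 2.450000, DF = 0.958313, PV = 2.347868
  t = 1.0000: CF_t = 2.450000, DF = 0.918365, PV = 2.249993
  t = 1.5000: CF_t = 2.450000, DF = 0.880081, PV = 2.156198
  t = 2.0000: CF_t = 2.450000, DF = 0.843393, PV = 2.066314
  t = 2.5000: CF_t = 2.450000, DF = 0.808235, PV = 1.980176
  t = 3.0000: CF_t = 2.450000, DF = 0.774543, PV = 1.897629
  t = 3.5000: CF_t = 2.450000, DF = 0.742254, PV = 1.818523
  t = 4.0000: CF_t = 2.450000, DF = 0.711312, PV = 1.742715
  t = 4.5000: CF_t = 2.450000, DF = 0.681660, PV = 1.670067
  t = 5.0000: CF_t = 102.450000, DF = 0.653244, PV = 66.924853
Price P = sum_t PV_t = 84.854338
Macaulay numerator sum_t t * PV_t:
  t * PV_t at t = 0.5000: 1.173934
  t * PV_t at t = 1.0000: 2.249993
  t * PV_t at t = 1.5000: 3.234298
  t * PV_t at t = 2.0000: 4.132628
  t * PV_t at t = 2.5000: 4.950440
  t * PV_t at t = 3.0000: 5.692888
  t * PV_t at t = 3.5000: 6.364832
  t * PV_t at t = 4.0000: 6.970861
  t * PV_t at t = 4.5000: 7.515303
  t * PV_t at t = 5.0000: 334.624267
Macaulay duration D = (sum_t t * PV_t) / P = 376.909444 / 84.854338 = 4.441841


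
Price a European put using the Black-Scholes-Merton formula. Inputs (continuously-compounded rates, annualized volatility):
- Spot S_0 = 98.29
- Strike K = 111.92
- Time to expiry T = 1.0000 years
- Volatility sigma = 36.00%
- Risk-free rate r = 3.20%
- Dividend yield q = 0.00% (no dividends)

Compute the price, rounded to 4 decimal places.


Answer: Price = 20.3506

Derivation:
d1 = (ln(S/K) + (r - q + 0.5*sigma^2) * T) / (sigma * sqrt(T)) = -0.09183899
d2 = d1 - sigma * sqrt(T) = -0.45183899
exp(-rT) = 0.96850658; exp(-qT) = 1.00000000
P = K * exp(-rT) * N(-d2) - S_0 * exp(-qT) * N(-d1)
N(-d1) = 0.53658702; N(-d2) = 0.67430751
P = 111.9200 * 0.96850658 * 0.67430751 - 98.2900 * 1.00000000 * 0.53658702 = 20.3506


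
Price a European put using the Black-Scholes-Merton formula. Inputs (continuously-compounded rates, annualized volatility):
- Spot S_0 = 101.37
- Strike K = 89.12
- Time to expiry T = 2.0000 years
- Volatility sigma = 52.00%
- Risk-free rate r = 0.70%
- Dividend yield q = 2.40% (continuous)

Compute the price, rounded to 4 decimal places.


d1 = (ln(S/K) + (r - q + 0.5*sigma^2) * T) / (sigma * sqrt(T)) = 0.49659757
d2 = d1 - sigma * sqrt(T) = -0.23879348
exp(-rT) = 0.98609754; exp(-qT) = 0.95313379
P = K * exp(-rT) * N(-d2) - S_0 * exp(-qT) * N(-d1)
N(-d1) = 0.30973643; N(-d2) = 0.59436714
P = 89.1200 * 0.98609754 * 0.59436714 - 101.3700 * 0.95313379 * 0.30973643 = 22.3071

Answer: Price = 22.3071


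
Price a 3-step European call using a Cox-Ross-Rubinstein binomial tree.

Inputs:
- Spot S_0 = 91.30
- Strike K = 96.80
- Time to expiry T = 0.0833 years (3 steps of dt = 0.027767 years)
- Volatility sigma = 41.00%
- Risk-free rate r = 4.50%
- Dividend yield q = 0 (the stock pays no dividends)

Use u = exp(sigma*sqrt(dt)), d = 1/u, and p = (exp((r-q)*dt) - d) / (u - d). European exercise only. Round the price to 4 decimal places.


Answer: Price = V(0,0) = 2.1636

Derivation:
dt = T/N = 0.027767
u = exp(sigma*sqrt(dt)) = 1.070708; d = 1/u = 0.933962
p = (exp((r-q)*dt) - d) / (u - d) = 0.492070
Discount per step: exp(-r*dt) = 0.998751
Stock lattice S(k, i) with i counting down-moves:
  k=0: S(0,0) = 91.3000
  k=1: S(1,0) = 97.7556; S(1,1) = 85.2707
  k=2: S(2,0) = 104.6677; S(2,1) = 91.3000; S(2,2) = 79.6396
  k=3: S(3,0) = 112.0684; S(3,1) = 97.7556; S(3,2) = 85.2707; S(3,3) = 74.3803
Terminal payoffs V(N, i) = max(S_T - K, 0):
  V(3,0) = 15.268443; V(3,1) = 0.955597; V(3,2) = 0.000000; V(3,3) = 0.000000
Backward induction: V(k, i) = exp(-r*dt) * [p * V(k+1, i) + (1-p) * V(k+1, i+1)].
  V(2,0) = exp(-r*dt) * [p*15.268443 + (1-p)*0.955597] = 7.988529
  V(2,1) = exp(-r*dt) * [p*0.955597 + (1-p)*0.000000] = 0.469633
  V(2,2) = exp(-r*dt) * [p*0.000000 + (1-p)*0.000000] = 0.000000
  V(1,0) = exp(-r*dt) * [p*7.988529 + (1-p)*0.469633] = 4.164248
  V(1,1) = exp(-r*dt) * [p*0.469633 + (1-p)*0.000000] = 0.230804
  V(0,0) = exp(-r*dt) * [p*4.164248 + (1-p)*0.230804] = 2.163628


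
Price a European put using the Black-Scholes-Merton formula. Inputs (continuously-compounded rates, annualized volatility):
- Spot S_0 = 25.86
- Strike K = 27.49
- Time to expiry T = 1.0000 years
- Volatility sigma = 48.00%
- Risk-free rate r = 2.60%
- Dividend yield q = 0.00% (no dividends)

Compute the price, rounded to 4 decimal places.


d1 = (ln(S/K) + (r - q + 0.5*sigma^2) * T) / (sigma * sqrt(T)) = 0.16682306
d2 = d1 - sigma * sqrt(T) = -0.31317694
exp(-rT) = 0.97433509; exp(-qT) = 1.00000000
P = K * exp(-rT) * N(-d2) - S_0 * exp(-qT) * N(-d1)
N(-d1) = 0.43375463; N(-d2) = 0.62292688
P = 27.4900 * 0.97433509 * 0.62292688 - 25.8600 * 1.00000000 * 0.43375463 = 5.4679

Answer: Price = 5.4679


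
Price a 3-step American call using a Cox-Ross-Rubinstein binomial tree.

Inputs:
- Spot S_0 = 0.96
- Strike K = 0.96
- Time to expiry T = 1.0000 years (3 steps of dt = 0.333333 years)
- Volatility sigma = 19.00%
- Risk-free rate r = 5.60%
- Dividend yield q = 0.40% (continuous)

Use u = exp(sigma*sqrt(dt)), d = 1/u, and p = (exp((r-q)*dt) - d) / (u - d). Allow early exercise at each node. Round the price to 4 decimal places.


dt = T/N = 0.333333
u = exp(sigma*sqrt(dt)) = 1.115939; d = 1/u = 0.896106
p = (exp((r-q)*dt) - d) / (u - d) = 0.552138
Discount per step: exp(-r*dt) = 0.981506
Stock lattice S(k, i) with i counting down-moves:
  k=0: S(0,0) = 0.9600
  k=1: S(1,0) = 1.0713; S(1,1) = 0.8603
  k=2: S(2,0) = 1.1955; S(2,1) = 0.9600; S(2,2) = 0.7709
  k=3: S(3,0) = 1.3341; S(3,1) = 1.0713; S(3,2) = 0.8603; S(3,3) = 0.6908
Terminal payoffs V(N, i) = max(S_T - K, 0):
  V(3,0) = 0.374114; V(3,1) = 0.111302; V(3,2) = 0.000000; V(3,3) = 0.000000
Backward induction: V(k, i) = exp(-r*dt) * [p * V(k+1, i) + (1-p) * V(k+1, i+1)]; then take max(V_cont, immediate exercise) for American.
  V(2,0) = exp(-r*dt) * [p*0.374114 + (1-p)*0.111302] = 0.251669; exercise = 0.235508; V(2,0) = max -> 0.251669
  V(2,1) = exp(-r*dt) * [p*0.111302 + (1-p)*0.000000] = 0.060317; exercise = 0.000000; V(2,1) = max -> 0.060317
  V(2,2) = exp(-r*dt) * [p*0.000000 + (1-p)*0.000000] = 0.000000; exercise = 0.000000; V(2,2) = max -> 0.000000
  V(1,0) = exp(-r*dt) * [p*0.251669 + (1-p)*0.060317] = 0.162900; exercise = 0.111302; V(1,0) = max -> 0.162900
  V(1,1) = exp(-r*dt) * [p*0.060317 + (1-p)*0.000000] = 0.032688; exercise = 0.000000; V(1,1) = max -> 0.032688
  V(0,0) = exp(-r*dt) * [p*0.162900 + (1-p)*0.032688] = 0.102649; exercise = 0.000000; V(0,0) = max -> 0.102649

Answer: Price = V(0,0) = 0.1026


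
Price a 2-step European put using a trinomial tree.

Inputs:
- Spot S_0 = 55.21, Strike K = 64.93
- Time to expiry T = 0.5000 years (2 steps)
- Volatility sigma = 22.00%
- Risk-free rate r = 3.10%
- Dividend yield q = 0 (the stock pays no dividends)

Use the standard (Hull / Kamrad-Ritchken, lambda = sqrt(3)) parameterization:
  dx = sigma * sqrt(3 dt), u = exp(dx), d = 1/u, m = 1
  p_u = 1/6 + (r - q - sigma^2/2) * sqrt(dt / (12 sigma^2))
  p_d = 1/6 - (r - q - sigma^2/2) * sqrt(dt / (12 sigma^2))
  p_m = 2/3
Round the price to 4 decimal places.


dt = T/N = 0.250000; dx = sigma*sqrt(3*dt) = 0.190526
u = exp(dx) = 1.209885; d = 1/u = 0.826525
p_u = 0.171128, p_m = 0.666667, p_d = 0.162205
Discount per step: exp(-r*dt) = 0.992280
Stock lattice S(k, j) with j the centered position index:
  k=0: S(0,+0) = 55.2100
  k=1: S(1,-1) = 45.6324; S(1,+0) = 55.2100; S(1,+1) = 66.7978
  k=2: S(2,-2) = 37.7163; S(2,-1) = 45.6324; S(2,+0) = 55.2100; S(2,+1) = 66.7978; S(2,+2) = 80.8176
Terminal payoffs V(N, j) = max(K - S_T, 0):
  V(2,-2) = 27.213679; V(2,-1) = 19.297576; V(2,+0) = 9.720000; V(2,+1) = 0.000000; V(2,+2) = 0.000000
Backward induction: V(k, j) = exp(-r*dt) * [p_u * V(k+1, j+1) + p_m * V(k+1, j) + p_d * V(k+1, j-1)]
  V(1,-1) = exp(-r*dt) * [p_u*9.720000 + p_m*19.297576 + p_d*27.213679] = 18.796381
  V(1,+0) = exp(-r*dt) * [p_u*0.000000 + p_m*9.720000 + p_d*19.297576] = 9.535979
  V(1,+1) = exp(-r*dt) * [p_u*0.000000 + p_m*0.000000 + p_d*9.720000] = 1.564464
  V(0,+0) = exp(-r*dt) * [p_u*1.564464 + p_m*9.535979 + p_d*18.796381] = 9.599233

Answer: Price = V(0,0) = 9.5992


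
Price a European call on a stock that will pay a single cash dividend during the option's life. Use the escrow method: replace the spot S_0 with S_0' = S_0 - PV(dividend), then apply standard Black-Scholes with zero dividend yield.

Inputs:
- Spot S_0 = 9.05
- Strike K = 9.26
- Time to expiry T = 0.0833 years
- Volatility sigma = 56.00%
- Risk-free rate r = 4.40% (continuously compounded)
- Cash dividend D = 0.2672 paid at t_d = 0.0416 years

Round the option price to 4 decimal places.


Answer: Price = 0.3852

Derivation:
PV(D) = D * exp(-r * t_d) = 0.2672 * 0.99817127 = 0.26671136
S_0' = S_0 - PV(D) = 9.0500 - 0.26671136 = 8.78328864
d1 = (ln(S_0'/K) + (r + sigma^2/2)*T) / (sigma*sqrt(T)) = -0.22351954
d2 = d1 - sigma*sqrt(T) = -0.38514528
exp(-rT) = 0.99634151
N(d1) = 0.41156559; N(d2) = 0.35006489
C = S_0' * N(d1) - K * exp(-rT) * N(d2) = 8.78328864 * 0.41156559 - 9.2600 * 0.99634151 * 0.35006489 = 0.3852


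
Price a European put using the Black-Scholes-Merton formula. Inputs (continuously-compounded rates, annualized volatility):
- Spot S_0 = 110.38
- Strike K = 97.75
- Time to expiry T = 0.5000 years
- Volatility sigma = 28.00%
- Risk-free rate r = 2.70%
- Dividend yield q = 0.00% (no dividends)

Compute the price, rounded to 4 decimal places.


Answer: Price = 3.0008

Derivation:
d1 = (ln(S/K) + (r - q + 0.5*sigma^2) * T) / (sigma * sqrt(T)) = 0.78092751
d2 = d1 - sigma * sqrt(T) = 0.58293761
exp(-rT) = 0.98659072; exp(-qT) = 1.00000000
P = K * exp(-rT) * N(-d2) - S_0 * exp(-qT) * N(-d1)
N(-d1) = 0.21742256; N(-d2) = 0.27996765
P = 97.7500 * 0.98659072 * 0.27996765 - 110.3800 * 1.00000000 * 0.21742256 = 3.0008


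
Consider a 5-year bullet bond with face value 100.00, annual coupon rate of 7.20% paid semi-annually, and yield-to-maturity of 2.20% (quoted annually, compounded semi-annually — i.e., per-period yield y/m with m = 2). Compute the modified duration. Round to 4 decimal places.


Coupon per period c = face * coupon_rate / m = 3.600000
Periods per year m = 2; per-period yield y/m = 0.011000
Number of cashflows N = 10
Cashflows (t years, CF_t, discount factor 1/(1+y/m)^(m*t), PV):
  t = 0.5000: CF_t = 3.600000, DF = 0.989120, PV = 3.560831
  t = 1.0000: CF_t = 3.600000, DF = 0.978358, PV = 3.522088
  t = 1.5000: CF_t = 3.600000, DF = 0.967713, PV = 3.483766
  t = 2.0000: CF_t = 3.600000, DF = 0.957184, PV = 3.445862
  t = 2.5000: CF_t = 3.600000, DF = 0.946769, PV = 3.408370
  t = 3.0000: CF_t = 3.600000, DF = 0.936468, PV = 3.371286
  t = 3.5000: CF_t = 3.600000, DF = 0.926279, PV = 3.334605
  t = 4.0000: CF_t = 3.600000, DF = 0.916201, PV = 3.298324
  t = 4.5000: CF_t = 3.600000, DF = 0.906232, PV = 3.262437
  t = 5.0000: CF_t = 103.600000, DF = 0.896372, PV = 92.864174
Price P = sum_t PV_t = 123.551742
First compute Macaulay numerator sum_t t * PV_t:
  t * PV_t at t = 0.5000: 1.780415
  t * PV_t at t = 1.0000: 3.522088
  t * PV_t at t = 1.5000: 5.225650
  t * PV_t at t = 2.0000: 6.891724
  t * PV_t at t = 2.5000: 8.520925
  t * PV_t at t = 3.0000: 10.113857
  t * PV_t at t = 3.5000: 11.671118
  t * PV_t at t = 4.0000: 13.193294
  t * PV_t at t = 4.5000: 14.680965
  t * PV_t at t = 5.0000: 464.320869
Macaulay duration D = 539.920906 / 123.551742 = 4.369998
Modified duration = D / (1 + y/m) = 4.369998 / (1 + 0.011000) = 4.322451

Answer: Modified duration = 4.3225


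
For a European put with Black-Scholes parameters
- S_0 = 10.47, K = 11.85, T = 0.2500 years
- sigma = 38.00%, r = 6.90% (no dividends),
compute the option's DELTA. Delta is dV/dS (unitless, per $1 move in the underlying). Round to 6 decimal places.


d1 = -0.4658623300; d2 = -0.6558623300
phi(d1) = 0.3579176352; exp(-qT) = 1.0000000000; exp(-rT) = 0.9828979294
N(-d1) = 0.6793429768
Delta = -exp(-qT) * N(-d1) = -1.0000000000 * 0.6793429768 = -0.679343

Answer: Delta = -0.679343


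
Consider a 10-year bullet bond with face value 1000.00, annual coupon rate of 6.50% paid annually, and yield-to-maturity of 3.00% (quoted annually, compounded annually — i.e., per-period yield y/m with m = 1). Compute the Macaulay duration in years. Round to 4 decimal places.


Answer: Macaulay duration = 7.9746 years

Derivation:
Coupon per period c = face * coupon_rate / m = 65.000000
Periods per year m = 1; per-period yield y/m = 0.030000
Number of cashflows N = 10
Cashflows (t years, CF_t, discount factor 1/(1+y/m)^(m*t), PV):
  t = 1.0000: CF_t = 65.000000, DF = 0.970874, PV = 63.106796
  t = 2.0000: CF_t = 65.000000, DF = 0.942596, PV = 61.268734
  t = 3.0000: CF_t = 65.000000, DF = 0.915142, PV = 59.484208
  t = 4.0000: CF_t = 65.000000, DF = 0.888487, PV = 57.751658
  t = 5.0000: CF_t = 65.000000, DF = 0.862609, PV = 56.069571
  t = 6.0000: CF_t = 65.000000, DF = 0.837484, PV = 54.436477
  t = 7.0000: CF_t = 65.000000, DF = 0.813092, PV = 52.850948
  t = 8.0000: CF_t = 65.000000, DF = 0.789409, PV = 51.311600
  t = 9.0000: CF_t = 65.000000, DF = 0.766417, PV = 49.817088
  t = 10.0000: CF_t = 1065.000000, DF = 0.744094, PV = 792.460019
Price P = sum_t PV_t = 1298.557099
Macaulay numerator sum_t t * PV_t:
  t * PV_t at t = 1.0000: 63.106796
  t * PV_t at t = 2.0000: 122.537468
  t * PV_t at t = 3.0000: 178.452624
  t * PV_t at t = 4.0000: 231.006632
  t * PV_t at t = 5.0000: 280.347855
  t * PV_t at t = 6.0000: 326.618860
  t * PV_t at t = 7.0000: 369.956638
  t * PV_t at t = 8.0000: 410.492802
  t * PV_t at t = 9.0000: 448.353788
  t * PV_t at t = 10.0000: 7924.600194
Macaulay duration D = (sum_t t * PV_t) / P = 10355.473657 / 1298.557099 = 7.974600


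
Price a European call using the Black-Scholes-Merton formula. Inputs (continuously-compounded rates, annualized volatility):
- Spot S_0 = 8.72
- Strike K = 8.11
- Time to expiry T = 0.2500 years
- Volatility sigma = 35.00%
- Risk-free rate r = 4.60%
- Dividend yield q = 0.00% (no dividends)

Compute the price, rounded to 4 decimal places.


Answer: Price = 1.0007

Derivation:
d1 = (ln(S/K) + (r - q + 0.5*sigma^2) * T) / (sigma * sqrt(T)) = 0.56762211
d2 = d1 - sigma * sqrt(T) = 0.39262211
exp(-rT) = 0.98856587; exp(-qT) = 1.00000000
C = S_0 * exp(-qT) * N(d1) - K * exp(-rT) * N(d2)
N(d1) = 0.71485421; N(d2) = 0.65270070
C = 8.7200 * 1.00000000 * 0.71485421 - 8.1100 * 0.98856587 * 0.65270070 = 1.0007


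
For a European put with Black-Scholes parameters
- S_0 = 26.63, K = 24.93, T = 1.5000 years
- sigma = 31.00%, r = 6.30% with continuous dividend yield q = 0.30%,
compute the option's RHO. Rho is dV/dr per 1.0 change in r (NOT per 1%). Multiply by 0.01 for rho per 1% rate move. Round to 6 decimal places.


Answer: Rho = -14.036613

Derivation:
d1 = 0.6006293772; d2 = 0.2209584671
phi(d1) = 0.3330987263; exp(-qT) = 0.9955101098; exp(-rT) = 0.9098277346
N(-d2) = 0.4125623861
Rho = -K*T*exp(-rT)*N(-d2) = -24.9300 * 1.5000 * 0.9098277346 * 0.4125623861 = -14.036613


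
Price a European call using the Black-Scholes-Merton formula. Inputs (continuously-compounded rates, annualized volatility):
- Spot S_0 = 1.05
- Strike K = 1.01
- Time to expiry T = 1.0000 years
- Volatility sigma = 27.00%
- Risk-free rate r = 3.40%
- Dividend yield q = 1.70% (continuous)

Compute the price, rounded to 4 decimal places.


Answer: Price = 0.1382

Derivation:
d1 = (ln(S/K) + (r - q + 0.5*sigma^2) * T) / (sigma * sqrt(T)) = 0.34181420
d2 = d1 - sigma * sqrt(T) = 0.07181420
exp(-rT) = 0.96657150; exp(-qT) = 0.98314368
C = S_0 * exp(-qT) * N(d1) - K * exp(-rT) * N(d2)
N(d1) = 0.63375464; N(d2) = 0.52862511
C = 1.0500 * 0.98314368 * 0.63375464 - 1.0100 * 0.96657150 * 0.52862511 = 0.1382


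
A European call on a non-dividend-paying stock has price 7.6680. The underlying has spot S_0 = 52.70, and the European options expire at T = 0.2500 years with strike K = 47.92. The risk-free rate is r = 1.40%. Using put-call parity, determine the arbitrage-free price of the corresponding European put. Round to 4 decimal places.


Answer: Put price = 2.7206

Derivation:
Put-call parity: C - P = S_0 * exp(-qT) - K * exp(-rT).
S_0 * exp(-qT) = 52.7000 * 1.00000000 = 52.70000000
K * exp(-rT) = 47.9200 * 0.99650612 = 47.75257317
P = C - S*exp(-qT) + K*exp(-rT)
P = 7.6680 - 52.70000000 + 47.75257317 = 2.7206


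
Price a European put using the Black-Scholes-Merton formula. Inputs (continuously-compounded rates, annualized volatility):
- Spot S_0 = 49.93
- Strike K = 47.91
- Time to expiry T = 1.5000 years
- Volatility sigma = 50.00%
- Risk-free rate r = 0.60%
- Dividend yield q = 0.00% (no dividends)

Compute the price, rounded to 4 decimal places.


Answer: Price = 10.5291

Derivation:
d1 = (ln(S/K) + (r - q + 0.5*sigma^2) * T) / (sigma * sqrt(T)) = 0.38832214
d2 = d1 - sigma * sqrt(T) = -0.22405030
exp(-rT) = 0.99104038; exp(-qT) = 1.00000000
P = K * exp(-rT) * N(-d2) - S_0 * exp(-qT) * N(-d1)
N(-d1) = 0.34888883; N(-d2) = 0.58864092
P = 47.9100 * 0.99104038 * 0.58864092 - 49.9300 * 1.00000000 * 0.34888883 = 10.5291


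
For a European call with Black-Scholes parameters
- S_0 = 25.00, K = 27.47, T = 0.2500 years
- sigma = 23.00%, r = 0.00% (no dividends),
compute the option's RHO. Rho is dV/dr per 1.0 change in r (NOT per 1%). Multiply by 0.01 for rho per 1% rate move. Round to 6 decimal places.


Answer: Rho = 1.306882

Derivation:
d1 = -0.7617928282; d2 = -0.8767928282
phi(d1) = 0.2984649750; exp(-qT) = 1.0000000000; exp(-rT) = 1.0000000000
N(d2) = 0.1902995876
Rho = K*T*exp(-rT)*N(d2) = 27.4700 * 0.2500 * 1.0000000000 * 0.1902995876 = 1.306882


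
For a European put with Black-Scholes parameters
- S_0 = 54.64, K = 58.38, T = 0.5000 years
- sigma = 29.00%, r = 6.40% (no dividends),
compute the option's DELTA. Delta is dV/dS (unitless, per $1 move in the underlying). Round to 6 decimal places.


Answer: Delta = -0.525628

Derivation:
d1 = -0.0642840536; d2 = -0.2693450201
phi(d1) = 0.3981188290; exp(-qT) = 1.0000000000; exp(-rT) = 0.9685065821
N(-d1) = 0.5256279747
Delta = -exp(-qT) * N(-d1) = -1.0000000000 * 0.5256279747 = -0.525628


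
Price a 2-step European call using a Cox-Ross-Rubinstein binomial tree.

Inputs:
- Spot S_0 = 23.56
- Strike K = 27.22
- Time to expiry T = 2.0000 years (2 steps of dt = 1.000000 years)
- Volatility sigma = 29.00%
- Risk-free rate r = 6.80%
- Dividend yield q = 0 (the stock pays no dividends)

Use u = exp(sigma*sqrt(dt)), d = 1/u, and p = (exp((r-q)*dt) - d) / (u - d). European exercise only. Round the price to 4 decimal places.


dt = T/N = 1.000000
u = exp(sigma*sqrt(dt)) = 1.336427; d = 1/u = 0.748264
p = (exp((r-q)*dt) - d) / (u - d) = 0.547639
Discount per step: exp(-r*dt) = 0.934260
Stock lattice S(k, i) with i counting down-moves:
  k=0: S(0,0) = 23.5600
  k=1: S(1,0) = 31.4862; S(1,1) = 17.6291
  k=2: S(2,0) = 42.0791; S(2,1) = 23.5600; S(2,2) = 13.1912
Terminal payoffs V(N, i) = max(S_T - K, 0):
  V(2,0) = 14.859065; V(2,1) = 0.000000; V(2,2) = 0.000000
Backward induction: V(k, i) = exp(-r*dt) * [p * V(k+1, i) + (1-p) * V(k+1, i+1)].
  V(1,0) = exp(-r*dt) * [p*14.859065 + (1-p)*0.000000] = 7.602460
  V(1,1) = exp(-r*dt) * [p*0.000000 + (1-p)*0.000000] = 0.000000
  V(0,0) = exp(-r*dt) * [p*7.602460 + (1-p)*0.000000] = 3.889706

Answer: Price = V(0,0) = 3.8897


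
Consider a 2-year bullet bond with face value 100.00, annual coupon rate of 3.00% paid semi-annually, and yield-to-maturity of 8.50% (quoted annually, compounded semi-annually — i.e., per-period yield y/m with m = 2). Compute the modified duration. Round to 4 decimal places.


Answer: Modified duration = 1.8737

Derivation:
Coupon per period c = face * coupon_rate / m = 1.500000
Periods per year m = 2; per-period yield y/m = 0.042500
Number of cashflows N = 4
Cashflows (t years, CF_t, discount factor 1/(1+y/m)^(m*t), PV):
  t = 0.5000: CF_t = 1.500000, DF = 0.959233, PV = 1.438849
  t = 1.0000: CF_t = 1.500000, DF = 0.920127, PV = 1.380191
  t = 1.5000: CF_t = 1.500000, DF = 0.882616, PV = 1.323924
  t = 2.0000: CF_t = 101.500000, DF = 0.846634, PV = 85.933359
Price P = sum_t PV_t = 90.076323
First compute Macaulay numerator sum_t t * PV_t:
  t * PV_t at t = 0.5000: 0.719424
  t * PV_t at t = 1.0000: 1.380191
  t * PV_t at t = 1.5000: 1.985886
  t * PV_t at t = 2.0000: 171.866718
Macaulay duration D = 175.952219 / 90.076323 = 1.953368
Modified duration = D / (1 + y/m) = 1.953368 / (1 + 0.042500) = 1.873734


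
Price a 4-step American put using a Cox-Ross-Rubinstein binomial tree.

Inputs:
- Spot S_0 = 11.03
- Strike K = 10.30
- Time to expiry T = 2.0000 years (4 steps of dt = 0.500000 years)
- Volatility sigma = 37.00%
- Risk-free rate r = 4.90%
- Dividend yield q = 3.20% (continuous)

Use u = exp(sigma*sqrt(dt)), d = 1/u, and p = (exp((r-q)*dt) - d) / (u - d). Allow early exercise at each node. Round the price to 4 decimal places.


Answer: Price = V(0,0) = 1.5890

Derivation:
dt = T/N = 0.500000
u = exp(sigma*sqrt(dt)) = 1.299045; d = 1/u = 0.769796
p = (exp((r-q)*dt) - d) / (u - d) = 0.451092
Discount per step: exp(-r*dt) = 0.975798
Stock lattice S(k, i) with i counting down-moves:
  k=0: S(0,0) = 11.0300
  k=1: S(1,0) = 14.3285; S(1,1) = 8.4909
  k=2: S(2,0) = 18.6133; S(2,1) = 11.0300; S(2,2) = 6.5362
  k=3: S(3,0) = 24.1796; S(3,1) = 14.3285; S(3,2) = 8.4909; S(3,3) = 5.0316
  k=4: S(4,0) = 31.4103; S(4,1) = 18.6133; S(4,2) = 11.0300; S(4,3) = 6.5362; S(4,4) = 3.8733
Terminal payoffs V(N, i) = max(K - S_T, 0):
  V(4,0) = 0.000000; V(4,1) = 0.000000; V(4,2) = 0.000000; V(4,3) = 3.763775; V(4,4) = 6.426723
Backward induction: V(k, i) = exp(-r*dt) * [p * V(k+1, i) + (1-p) * V(k+1, i+1)]; then take max(V_cont, immediate exercise) for American.
  V(3,0) = exp(-r*dt) * [p*0.000000 + (1-p)*0.000000] = 0.000000; exercise = 0.000000; V(3,0) = max -> 0.000000
  V(3,1) = exp(-r*dt) * [p*0.000000 + (1-p)*0.000000] = 0.000000; exercise = 0.000000; V(3,1) = max -> 0.000000
  V(3,2) = exp(-r*dt) * [p*0.000000 + (1-p)*3.763775] = 2.015964; exercise = 1.809148; V(3,2) = max -> 2.015964
  V(3,3) = exp(-r*dt) * [p*3.763775 + (1-p)*6.426723] = 5.099019; exercise = 5.268439; V(3,3) = max -> 5.268439
  V(2,0) = exp(-r*dt) * [p*0.000000 + (1-p)*0.000000] = 0.000000; exercise = 0.000000; V(2,0) = max -> 0.000000
  V(2,1) = exp(-r*dt) * [p*0.000000 + (1-p)*2.015964] = 1.079797; exercise = 0.000000; V(2,1) = max -> 1.079797
  V(2,2) = exp(-r*dt) * [p*2.015964 + (1-p)*5.268439] = 3.709274; exercise = 3.763775; V(2,2) = max -> 3.763775
  V(1,0) = exp(-r*dt) * [p*0.000000 + (1-p)*1.079797] = 0.578364; exercise = 0.000000; V(1,0) = max -> 0.578364
  V(1,1) = exp(-r*dt) * [p*1.079797 + (1-p)*3.763775] = 2.491264; exercise = 1.809148; V(1,1) = max -> 2.491264
  V(0,0) = exp(-r*dt) * [p*0.578364 + (1-p)*2.491264] = 1.588959; exercise = 0.000000; V(0,0) = max -> 1.588959


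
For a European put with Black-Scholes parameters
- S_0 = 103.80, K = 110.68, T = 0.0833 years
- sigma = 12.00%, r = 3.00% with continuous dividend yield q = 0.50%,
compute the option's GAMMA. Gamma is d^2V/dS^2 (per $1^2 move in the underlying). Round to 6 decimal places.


d1 = -1.7755606993; d2 = -1.8101947866
phi(d1) = 0.0824761242; exp(-qT) = 0.9995835867; exp(-rT) = 0.9975041199
Gamma = exp(-qT) * phi(d1) / (S * sigma * sqrt(T)) = 0.9995835867 * 0.0824761242 / (103.8000 * 0.1200 * 0.2886173938) = 0.022932

Answer: Gamma = 0.022932


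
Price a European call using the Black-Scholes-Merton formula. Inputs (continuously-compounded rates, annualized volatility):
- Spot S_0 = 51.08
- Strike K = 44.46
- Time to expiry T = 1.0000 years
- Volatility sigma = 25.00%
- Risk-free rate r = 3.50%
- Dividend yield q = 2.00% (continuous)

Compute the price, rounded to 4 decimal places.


Answer: Price = 9.0368

Derivation:
d1 = (ln(S/K) + (r - q + 0.5*sigma^2) * T) / (sigma * sqrt(T)) = 0.74021249
d2 = d1 - sigma * sqrt(T) = 0.49021249
exp(-rT) = 0.96560542; exp(-qT) = 0.98019867
C = S_0 * exp(-qT) * N(d1) - K * exp(-rT) * N(d2)
N(d1) = 0.77041447; N(d2) = 0.68800823
C = 51.0800 * 0.98019867 * 0.77041447 - 44.4600 * 0.96560542 * 0.68800823 = 9.0368


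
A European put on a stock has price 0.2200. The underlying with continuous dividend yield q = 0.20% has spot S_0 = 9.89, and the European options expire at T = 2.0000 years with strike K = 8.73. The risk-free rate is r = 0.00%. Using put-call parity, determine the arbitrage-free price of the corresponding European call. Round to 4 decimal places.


Answer: Call price = 1.3405

Derivation:
Put-call parity: C - P = S_0 * exp(-qT) - K * exp(-rT).
S_0 * exp(-qT) = 9.8900 * 0.99600799 = 9.85051901
K * exp(-rT) = 8.7300 * 1.00000000 = 8.73000000
C = P + S*exp(-qT) - K*exp(-rT)
C = 0.2200 + 9.85051901 - 8.73000000 = 1.3405


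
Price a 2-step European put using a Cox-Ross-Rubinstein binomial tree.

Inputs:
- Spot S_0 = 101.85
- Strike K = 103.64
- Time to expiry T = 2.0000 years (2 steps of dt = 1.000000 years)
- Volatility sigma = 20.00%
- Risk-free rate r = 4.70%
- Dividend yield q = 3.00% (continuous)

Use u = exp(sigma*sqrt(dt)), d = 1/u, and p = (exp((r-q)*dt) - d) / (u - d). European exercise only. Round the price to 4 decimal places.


dt = T/N = 1.000000
u = exp(sigma*sqrt(dt)) = 1.221403; d = 1/u = 0.818731
p = (exp((r-q)*dt) - d) / (u - d) = 0.492745
Discount per step: exp(-r*dt) = 0.954087
Stock lattice S(k, i) with i counting down-moves:
  k=0: S(0,0) = 101.8500
  k=1: S(1,0) = 124.3999; S(1,1) = 83.3877
  k=2: S(2,0) = 151.9423; S(2,1) = 101.8500; S(2,2) = 68.2721
Terminal payoffs V(N, i) = max(K - S_T, 0):
  V(2,0) = 0.000000; V(2,1) = 1.790000; V(2,2) = 35.367903
Backward induction: V(k, i) = exp(-r*dt) * [p * V(k+1, i) + (1-p) * V(k+1, i+1)].
  V(1,0) = exp(-r*dt) * [p*0.000000 + (1-p)*1.790000] = 0.866299
  V(1,1) = exp(-r*dt) * [p*1.790000 + (1-p)*35.367903] = 17.958370
  V(0,0) = exp(-r*dt) * [p*0.866299 + (1-p)*17.958370] = 9.098501

Answer: Price = V(0,0) = 9.0985


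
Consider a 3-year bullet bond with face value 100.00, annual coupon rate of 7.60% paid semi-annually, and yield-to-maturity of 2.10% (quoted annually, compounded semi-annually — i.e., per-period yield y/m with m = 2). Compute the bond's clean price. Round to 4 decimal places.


Answer: Price = 115.9102

Derivation:
Coupon per period c = face * coupon_rate / m = 3.800000
Periods per year m = 2; per-period yield y/m = 0.010500
Number of cashflows N = 6
Cashflows (t years, CF_t, discount factor 1/(1+y/m)^(m*t), PV):
  t = 0.5000: CF_t = 3.800000, DF = 0.989609, PV = 3.760515
  t = 1.0000: CF_t = 3.800000, DF = 0.979326, PV = 3.721439
  t = 1.5000: CF_t = 3.800000, DF = 0.969150, PV = 3.682770
  t = 2.0000: CF_t = 3.800000, DF = 0.959080, PV = 3.644503
  t = 2.5000: CF_t = 3.800000, DF = 0.949114, PV = 3.606633
  t = 3.0000: CF_t = 103.800000, DF = 0.939252, PV = 97.494350
Price P = sum_t PV_t = 115.910211


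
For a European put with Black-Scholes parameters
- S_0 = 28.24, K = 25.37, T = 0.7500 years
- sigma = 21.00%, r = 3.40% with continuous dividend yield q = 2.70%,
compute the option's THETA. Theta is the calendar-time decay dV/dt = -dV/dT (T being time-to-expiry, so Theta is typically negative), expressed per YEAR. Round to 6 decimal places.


d1 = 0.7090935673; d2 = 0.5272282325
phi(d1) = 0.3102597662; exp(-qT) = 0.9799536543; exp(-rT) = 0.9748223790
Theta = -S*exp(-qT)*phi(d1)*sigma/(2*sqrt(T)) + r*K*exp(-rT)*N(-d2) - q*S*exp(-qT)*N(-d1)
N(-d1) = 0.2391332073; N(-d2) = 0.2990175526; sqrt(T) = 0.8660254038
Term 1 = -28.2400 * 0.9799536543 * 0.3102597662 * 0.2100 / (2 * 0.8660254038) = -1.0410086960
Term 2 = 0.0340 * 25.3700 * 0.9748223790 * 0.2990175526 = 0.2514325833
Term 3 = -0.0270 * 28.2400 * 0.9799536543 * 0.2391332073 = -0.1786791517
Theta = -1.0410086960 + (0.2514325833) + (-0.1786791517) = -0.968255

Answer: Theta = -0.968255


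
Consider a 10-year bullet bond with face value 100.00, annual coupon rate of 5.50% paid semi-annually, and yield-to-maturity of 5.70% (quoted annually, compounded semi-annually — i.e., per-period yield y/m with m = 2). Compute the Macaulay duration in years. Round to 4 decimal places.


Answer: Macaulay duration = 7.8035 years

Derivation:
Coupon per period c = face * coupon_rate / m = 2.750000
Periods per year m = 2; per-period yield y/m = 0.028500
Number of cashflows N = 20
Cashflows (t years, CF_t, discount factor 1/(1+y/m)^(m*t), PV):
  t = 0.5000: CF_t = 2.750000, DF = 0.972290, PV = 2.673797
  t = 1.0000: CF_t = 2.750000, DF = 0.945347, PV = 2.599705
  t = 1.5000: CF_t = 2.750000, DF = 0.919152, PV = 2.527667
  t = 2.0000: CF_t = 2.750000, DF = 0.893682, PV = 2.457624
  t = 2.5000: CF_t = 2.750000, DF = 0.868917, PV = 2.389523
  t = 3.0000: CF_t = 2.750000, DF = 0.844840, PV = 2.323309
  t = 3.5000: CF_t = 2.750000, DF = 0.821429, PV = 2.258929
  t = 4.0000: CF_t = 2.750000, DF = 0.798667, PV = 2.196334
  t = 4.5000: CF_t = 2.750000, DF = 0.776536, PV = 2.135473
  t = 5.0000: CF_t = 2.750000, DF = 0.755018, PV = 2.076298
  t = 5.5000: CF_t = 2.750000, DF = 0.734096, PV = 2.018763
  t = 6.0000: CF_t = 2.750000, DF = 0.713754, PV = 1.962823
  t = 6.5000: CF_t = 2.750000, DF = 0.693976, PV = 1.908433
  t = 7.0000: CF_t = 2.750000, DF = 0.674745, PV = 1.855550
  t = 7.5000: CF_t = 2.750000, DF = 0.656048, PV = 1.804132
  t = 8.0000: CF_t = 2.750000, DF = 0.637869, PV = 1.754139
  t = 8.5000: CF_t = 2.750000, DF = 0.620193, PV = 1.705531
  t = 9.0000: CF_t = 2.750000, DF = 0.603007, PV = 1.658270
  t = 9.5000: CF_t = 2.750000, DF = 0.586298, PV = 1.612319
  t = 10.0000: CF_t = 102.750000, DF = 0.570051, PV = 58.572790
Price P = sum_t PV_t = 98.491409
Macaulay numerator sum_t t * PV_t:
  t * PV_t at t = 0.5000: 1.336898
  t * PV_t at t = 1.0000: 2.599705
  t * PV_t at t = 1.5000: 3.791500
  t * PV_t at t = 2.0000: 4.915249
  t * PV_t at t = 2.5000: 5.973807
  t * PV_t at t = 3.0000: 6.969926
  t * PV_t at t = 3.5000: 7.906252
  t * PV_t at t = 4.0000: 8.785335
  t * PV_t at t = 4.5000: 9.609627
  t * PV_t at t = 5.0000: 10.381491
  t * PV_t at t = 5.5000: 11.103199
  t * PV_t at t = 6.0000: 11.776938
  t * PV_t at t = 6.5000: 12.404812
  t * PV_t at t = 7.0000: 12.988847
  t * PV_t at t = 7.5000: 13.530988
  t * PV_t at t = 8.0000: 14.033110
  t * PV_t at t = 8.5000: 14.497015
  t * PV_t at t = 9.0000: 14.924434
  t * PV_t at t = 9.5000: 15.317034
  t * PV_t at t = 10.0000: 585.727898
Macaulay duration D = (sum_t t * PV_t) / P = 768.574068 / 98.491409 = 7.803463
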